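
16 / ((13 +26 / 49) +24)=0.43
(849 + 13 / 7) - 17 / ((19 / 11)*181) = 20481375 / 24073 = 850.80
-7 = -7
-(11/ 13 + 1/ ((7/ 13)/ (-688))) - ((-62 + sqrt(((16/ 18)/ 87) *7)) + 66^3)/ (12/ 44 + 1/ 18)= -397802549/ 455 - 44 *sqrt(1218)/ 1885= -874292.13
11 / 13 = 0.85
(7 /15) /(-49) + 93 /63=22 /15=1.47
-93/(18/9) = -93/2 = -46.50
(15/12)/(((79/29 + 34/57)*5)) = 1653/21956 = 0.08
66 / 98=33 / 49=0.67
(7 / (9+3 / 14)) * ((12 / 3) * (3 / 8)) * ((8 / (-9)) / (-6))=196 / 1161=0.17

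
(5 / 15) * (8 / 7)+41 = 869 / 21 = 41.38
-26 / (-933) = 26 / 933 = 0.03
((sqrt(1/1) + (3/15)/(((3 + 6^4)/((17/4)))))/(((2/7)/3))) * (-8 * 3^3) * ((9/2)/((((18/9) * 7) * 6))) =-2105757/17320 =-121.58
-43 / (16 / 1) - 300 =-4843 / 16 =-302.69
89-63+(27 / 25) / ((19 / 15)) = 2551 / 95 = 26.85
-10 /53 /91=-10 /4823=-0.00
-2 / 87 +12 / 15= 338 / 435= 0.78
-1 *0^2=0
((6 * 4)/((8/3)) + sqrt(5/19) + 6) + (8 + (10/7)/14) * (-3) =-456/49 + sqrt(95)/19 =-8.79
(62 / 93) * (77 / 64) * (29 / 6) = 2233 / 576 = 3.88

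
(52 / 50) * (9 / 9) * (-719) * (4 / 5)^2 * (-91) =27218464 / 625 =43549.54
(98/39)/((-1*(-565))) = 98/22035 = 0.00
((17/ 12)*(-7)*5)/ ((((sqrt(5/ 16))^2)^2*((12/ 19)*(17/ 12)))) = -567.47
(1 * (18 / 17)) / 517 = 18 / 8789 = 0.00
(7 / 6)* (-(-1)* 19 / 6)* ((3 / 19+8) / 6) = 1085 / 216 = 5.02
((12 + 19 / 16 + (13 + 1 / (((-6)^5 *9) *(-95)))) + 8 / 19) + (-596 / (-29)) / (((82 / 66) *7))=1603154529853 / 55335299040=28.97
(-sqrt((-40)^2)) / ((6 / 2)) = -40 / 3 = -13.33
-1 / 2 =-0.50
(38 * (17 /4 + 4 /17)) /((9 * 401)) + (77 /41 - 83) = -407882561 /5030946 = -81.07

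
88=88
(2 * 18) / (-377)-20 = -7576 / 377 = -20.10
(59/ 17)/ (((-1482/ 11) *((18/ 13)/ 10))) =-3245/ 17442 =-0.19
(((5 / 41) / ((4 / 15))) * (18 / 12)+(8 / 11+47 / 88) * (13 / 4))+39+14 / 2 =732935 / 14432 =50.79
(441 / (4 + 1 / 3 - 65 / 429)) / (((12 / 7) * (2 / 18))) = 101871 / 184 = 553.65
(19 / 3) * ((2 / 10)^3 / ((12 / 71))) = 1349 / 4500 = 0.30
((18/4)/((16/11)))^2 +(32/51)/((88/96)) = 1963859/191488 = 10.26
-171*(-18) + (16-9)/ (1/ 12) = 3162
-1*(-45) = 45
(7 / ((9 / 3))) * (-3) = -7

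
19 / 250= 0.08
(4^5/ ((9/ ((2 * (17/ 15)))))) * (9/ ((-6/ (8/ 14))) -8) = -2158592/ 945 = -2284.22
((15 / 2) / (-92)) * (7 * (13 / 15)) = -91 / 184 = -0.49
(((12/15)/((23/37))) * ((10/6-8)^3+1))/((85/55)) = -11122496/52785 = -210.71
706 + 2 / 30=10591 / 15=706.07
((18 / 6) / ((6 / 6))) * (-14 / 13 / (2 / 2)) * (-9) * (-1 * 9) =-3402 / 13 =-261.69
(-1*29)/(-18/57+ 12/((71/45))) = -39121/9834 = -3.98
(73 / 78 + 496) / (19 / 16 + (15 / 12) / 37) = 11473256 / 28197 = 406.90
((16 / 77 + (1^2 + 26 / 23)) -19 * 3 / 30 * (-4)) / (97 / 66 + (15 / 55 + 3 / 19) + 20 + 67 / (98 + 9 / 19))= 18770511882 / 42648590075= 0.44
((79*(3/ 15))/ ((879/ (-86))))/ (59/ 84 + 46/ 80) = -380464/ 314389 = -1.21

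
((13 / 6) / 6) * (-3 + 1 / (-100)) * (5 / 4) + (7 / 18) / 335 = -261947 / 192960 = -1.36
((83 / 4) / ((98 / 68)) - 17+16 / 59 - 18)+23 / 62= -1788825 / 89621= -19.96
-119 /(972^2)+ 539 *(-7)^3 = -174668831687 /944784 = -184877.00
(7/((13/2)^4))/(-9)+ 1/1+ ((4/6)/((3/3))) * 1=428303/257049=1.67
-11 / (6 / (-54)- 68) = 99 / 613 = 0.16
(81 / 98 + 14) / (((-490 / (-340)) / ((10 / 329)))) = 247010 / 789929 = 0.31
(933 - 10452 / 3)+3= -2548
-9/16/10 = -9/160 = -0.06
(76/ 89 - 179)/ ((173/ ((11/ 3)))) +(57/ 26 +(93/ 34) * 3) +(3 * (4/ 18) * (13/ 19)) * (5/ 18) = 11781361528/ 1745604081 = 6.75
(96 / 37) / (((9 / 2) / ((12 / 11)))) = 256 / 407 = 0.63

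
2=2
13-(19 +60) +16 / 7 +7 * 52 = 2102 / 7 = 300.29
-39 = -39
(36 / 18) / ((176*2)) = 1 / 176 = 0.01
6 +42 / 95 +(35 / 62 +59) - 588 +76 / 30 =-9178859 / 17670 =-519.46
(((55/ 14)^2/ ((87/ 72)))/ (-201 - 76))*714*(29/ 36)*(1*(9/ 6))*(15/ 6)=-771375/ 7756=-99.46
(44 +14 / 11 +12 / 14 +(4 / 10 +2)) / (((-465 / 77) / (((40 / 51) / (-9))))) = 5536 / 7905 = 0.70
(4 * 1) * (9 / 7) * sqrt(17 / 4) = 10.60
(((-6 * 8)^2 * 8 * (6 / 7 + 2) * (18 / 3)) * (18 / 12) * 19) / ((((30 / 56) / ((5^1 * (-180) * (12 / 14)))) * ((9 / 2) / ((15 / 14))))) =-151289856000 / 49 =-3087548081.63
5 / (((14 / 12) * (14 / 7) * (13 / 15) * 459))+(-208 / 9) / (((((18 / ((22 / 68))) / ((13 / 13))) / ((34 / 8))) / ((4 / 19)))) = -872059 / 2380833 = -0.37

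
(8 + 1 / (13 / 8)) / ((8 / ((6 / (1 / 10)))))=840 / 13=64.62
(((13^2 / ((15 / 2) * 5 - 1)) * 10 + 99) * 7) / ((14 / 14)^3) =74249 / 73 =1017.11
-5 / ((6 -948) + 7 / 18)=90 / 16949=0.01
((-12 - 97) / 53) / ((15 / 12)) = -436 / 265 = -1.65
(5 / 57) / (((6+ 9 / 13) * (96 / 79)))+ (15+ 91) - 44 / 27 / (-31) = 1565281297 / 14757984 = 106.06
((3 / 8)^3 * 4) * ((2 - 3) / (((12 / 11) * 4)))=-99 / 2048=-0.05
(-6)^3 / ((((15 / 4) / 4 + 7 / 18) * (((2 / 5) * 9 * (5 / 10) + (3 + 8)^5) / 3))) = -29160 / 9612839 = -0.00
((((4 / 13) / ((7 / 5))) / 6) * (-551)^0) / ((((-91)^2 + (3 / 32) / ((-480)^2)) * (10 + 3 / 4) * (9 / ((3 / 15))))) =6553600 / 716714746710417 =0.00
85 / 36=2.36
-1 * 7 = -7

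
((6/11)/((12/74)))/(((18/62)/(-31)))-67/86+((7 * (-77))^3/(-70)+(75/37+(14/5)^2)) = 8807358402584/3937725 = 2236661.63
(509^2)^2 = 67122964561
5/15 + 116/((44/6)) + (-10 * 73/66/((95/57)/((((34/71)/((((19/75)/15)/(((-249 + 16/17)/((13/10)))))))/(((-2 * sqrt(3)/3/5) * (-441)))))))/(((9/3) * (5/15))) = 533/33 + 1924006250 * sqrt(3)/9452443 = 368.70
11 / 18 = 0.61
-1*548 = -548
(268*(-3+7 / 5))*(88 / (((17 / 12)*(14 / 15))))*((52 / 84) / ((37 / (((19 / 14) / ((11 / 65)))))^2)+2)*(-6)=347443.10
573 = 573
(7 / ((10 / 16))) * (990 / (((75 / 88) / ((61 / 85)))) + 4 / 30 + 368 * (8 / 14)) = 11693.22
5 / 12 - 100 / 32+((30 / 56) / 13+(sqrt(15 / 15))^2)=-1.67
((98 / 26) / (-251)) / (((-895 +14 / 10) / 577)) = 141365 / 14579084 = 0.01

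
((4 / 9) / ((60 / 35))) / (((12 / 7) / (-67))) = -3283 / 324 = -10.13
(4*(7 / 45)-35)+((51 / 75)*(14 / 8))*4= -6664 / 225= -29.62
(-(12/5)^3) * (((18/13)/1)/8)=-3888/1625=-2.39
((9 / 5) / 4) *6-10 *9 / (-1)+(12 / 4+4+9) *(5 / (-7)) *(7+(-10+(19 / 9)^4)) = -45936071 / 459270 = -100.02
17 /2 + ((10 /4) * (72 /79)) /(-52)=17369 /2054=8.46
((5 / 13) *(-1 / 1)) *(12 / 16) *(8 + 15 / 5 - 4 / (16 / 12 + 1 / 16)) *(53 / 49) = -2.54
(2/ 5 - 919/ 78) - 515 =-205289/ 390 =-526.38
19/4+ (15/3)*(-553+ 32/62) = -341951/124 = -2757.67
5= 5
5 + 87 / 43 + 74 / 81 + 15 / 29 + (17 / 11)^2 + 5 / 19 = 2578903051 / 232215093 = 11.11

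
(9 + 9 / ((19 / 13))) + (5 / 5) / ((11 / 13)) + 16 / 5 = 20419 / 1045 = 19.54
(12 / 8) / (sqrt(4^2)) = 3 / 8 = 0.38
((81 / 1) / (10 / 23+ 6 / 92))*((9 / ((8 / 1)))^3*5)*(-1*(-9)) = 2657205 / 256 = 10379.71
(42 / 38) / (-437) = -21 / 8303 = -0.00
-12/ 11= -1.09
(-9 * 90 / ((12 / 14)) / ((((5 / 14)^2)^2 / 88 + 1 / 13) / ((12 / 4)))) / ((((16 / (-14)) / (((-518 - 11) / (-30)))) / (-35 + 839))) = 1545573808370592 / 3388733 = 456091940.08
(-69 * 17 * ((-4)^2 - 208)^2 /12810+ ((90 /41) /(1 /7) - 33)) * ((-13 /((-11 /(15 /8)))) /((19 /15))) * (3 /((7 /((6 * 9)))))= -14074624252845 /102450964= -137379.13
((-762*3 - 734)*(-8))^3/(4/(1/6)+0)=587596970666.67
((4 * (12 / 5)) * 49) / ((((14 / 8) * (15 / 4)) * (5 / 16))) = 28672 / 125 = 229.38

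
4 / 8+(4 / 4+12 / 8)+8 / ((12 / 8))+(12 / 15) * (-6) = 53 / 15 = 3.53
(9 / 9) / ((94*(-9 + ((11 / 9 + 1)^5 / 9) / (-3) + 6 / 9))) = -1594323 / 1549686350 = -0.00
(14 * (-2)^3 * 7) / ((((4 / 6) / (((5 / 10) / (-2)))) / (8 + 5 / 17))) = 41454 / 17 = 2438.47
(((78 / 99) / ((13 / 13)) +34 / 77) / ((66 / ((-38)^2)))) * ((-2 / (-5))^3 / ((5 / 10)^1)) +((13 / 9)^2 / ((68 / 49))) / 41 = 83197781531 / 23909539500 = 3.48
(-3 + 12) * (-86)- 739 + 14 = -1499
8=8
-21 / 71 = -0.30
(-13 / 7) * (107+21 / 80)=-111553 / 560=-199.20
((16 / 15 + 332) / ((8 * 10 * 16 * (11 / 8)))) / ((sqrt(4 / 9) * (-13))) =-0.02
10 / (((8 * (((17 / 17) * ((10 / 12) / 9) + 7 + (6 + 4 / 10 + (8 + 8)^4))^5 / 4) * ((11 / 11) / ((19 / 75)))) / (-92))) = -167212596240000 / 1736462832297433698423808300429068043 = -0.00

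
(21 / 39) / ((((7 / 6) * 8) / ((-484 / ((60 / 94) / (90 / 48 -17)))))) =661.66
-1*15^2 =-225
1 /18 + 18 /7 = 331 /126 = 2.63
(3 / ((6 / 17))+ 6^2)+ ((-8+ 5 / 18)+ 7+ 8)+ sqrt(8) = 2 * sqrt(2)+ 466 / 9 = 54.61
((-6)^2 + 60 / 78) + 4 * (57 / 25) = 14914 / 325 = 45.89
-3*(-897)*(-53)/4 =-142623/4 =-35655.75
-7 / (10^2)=-7 / 100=-0.07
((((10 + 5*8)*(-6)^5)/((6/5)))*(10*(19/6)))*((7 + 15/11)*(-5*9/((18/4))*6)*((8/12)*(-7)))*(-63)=16650748800000/11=1513704436363.64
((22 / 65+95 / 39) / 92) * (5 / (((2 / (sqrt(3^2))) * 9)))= 541 / 21528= 0.03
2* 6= 12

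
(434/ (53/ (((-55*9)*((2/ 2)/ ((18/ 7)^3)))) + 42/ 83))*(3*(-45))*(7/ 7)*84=1284359006700/ 343037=3744083.02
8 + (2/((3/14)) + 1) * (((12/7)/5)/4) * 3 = 373/35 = 10.66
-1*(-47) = 47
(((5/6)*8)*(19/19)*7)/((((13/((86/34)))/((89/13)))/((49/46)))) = 13126610/198237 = 66.22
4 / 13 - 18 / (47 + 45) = 67 / 598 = 0.11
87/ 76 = 1.14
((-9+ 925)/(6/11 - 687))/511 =-10076/3858561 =-0.00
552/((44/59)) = 8142/11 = 740.18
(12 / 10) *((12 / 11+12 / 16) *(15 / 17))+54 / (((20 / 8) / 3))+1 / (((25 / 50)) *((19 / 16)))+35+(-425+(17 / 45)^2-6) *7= -41910828067 / 14389650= -2912.57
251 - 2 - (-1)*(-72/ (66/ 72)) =1875/ 11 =170.45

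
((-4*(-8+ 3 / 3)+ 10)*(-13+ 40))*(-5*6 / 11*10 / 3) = -102600 / 11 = -9327.27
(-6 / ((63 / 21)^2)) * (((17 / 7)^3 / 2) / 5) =-4913 / 5145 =-0.95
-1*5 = -5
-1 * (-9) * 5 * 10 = 450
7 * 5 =35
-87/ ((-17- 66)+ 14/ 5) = 1.08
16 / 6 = 8 / 3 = 2.67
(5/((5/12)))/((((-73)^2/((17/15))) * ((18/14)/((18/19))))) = 0.00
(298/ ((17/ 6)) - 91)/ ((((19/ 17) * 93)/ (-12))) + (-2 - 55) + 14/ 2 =-30414/ 589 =-51.64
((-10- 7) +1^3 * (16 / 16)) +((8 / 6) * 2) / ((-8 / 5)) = -53 / 3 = -17.67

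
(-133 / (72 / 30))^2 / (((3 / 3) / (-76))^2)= 159643225 / 9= 17738136.11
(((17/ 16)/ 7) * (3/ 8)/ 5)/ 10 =51/ 44800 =0.00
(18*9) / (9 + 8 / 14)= 1134 / 67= 16.93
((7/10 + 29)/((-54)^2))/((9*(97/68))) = 187/235710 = 0.00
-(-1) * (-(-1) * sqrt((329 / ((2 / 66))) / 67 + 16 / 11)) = sqrt(88807763) / 737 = 12.79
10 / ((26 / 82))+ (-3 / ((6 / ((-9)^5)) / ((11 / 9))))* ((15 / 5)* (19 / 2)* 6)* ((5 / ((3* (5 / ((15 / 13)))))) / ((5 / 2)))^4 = 99630698 / 28561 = 3488.35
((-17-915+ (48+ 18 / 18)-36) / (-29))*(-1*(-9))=8271 / 29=285.21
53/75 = 0.71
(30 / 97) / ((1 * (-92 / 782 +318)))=255 / 262094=0.00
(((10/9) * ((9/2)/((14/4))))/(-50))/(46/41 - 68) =41/95970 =0.00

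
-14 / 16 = -7 / 8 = -0.88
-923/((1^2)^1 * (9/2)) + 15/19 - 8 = -212.32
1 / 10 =0.10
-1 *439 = -439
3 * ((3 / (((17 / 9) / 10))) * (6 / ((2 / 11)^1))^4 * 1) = 960596010 / 17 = 56505647.65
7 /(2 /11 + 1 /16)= 1232 /43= 28.65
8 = 8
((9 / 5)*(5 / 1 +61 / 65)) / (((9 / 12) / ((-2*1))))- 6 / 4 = -19503 / 650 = -30.00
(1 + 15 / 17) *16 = 512 / 17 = 30.12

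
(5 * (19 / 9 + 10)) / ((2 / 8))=2180 / 9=242.22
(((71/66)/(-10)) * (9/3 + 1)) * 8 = -568/165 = -3.44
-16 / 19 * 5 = -80 / 19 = -4.21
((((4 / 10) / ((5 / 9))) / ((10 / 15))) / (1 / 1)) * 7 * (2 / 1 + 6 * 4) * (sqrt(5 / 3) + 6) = 1638 * sqrt(15) / 25 + 29484 / 25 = 1433.12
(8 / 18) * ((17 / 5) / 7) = 0.22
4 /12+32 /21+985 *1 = 6908 /7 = 986.86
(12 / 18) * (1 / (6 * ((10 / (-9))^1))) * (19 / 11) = -19 / 110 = -0.17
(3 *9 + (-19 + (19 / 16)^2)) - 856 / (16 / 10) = -134551 / 256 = -525.59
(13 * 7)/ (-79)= -91/ 79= -1.15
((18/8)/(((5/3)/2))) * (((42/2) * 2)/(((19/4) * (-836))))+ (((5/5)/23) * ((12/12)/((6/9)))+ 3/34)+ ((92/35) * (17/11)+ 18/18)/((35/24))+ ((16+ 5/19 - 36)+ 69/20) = -12.69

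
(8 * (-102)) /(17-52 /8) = -77.71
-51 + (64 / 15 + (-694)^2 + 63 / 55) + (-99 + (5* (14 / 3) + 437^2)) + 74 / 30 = 22192045 / 33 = 672486.21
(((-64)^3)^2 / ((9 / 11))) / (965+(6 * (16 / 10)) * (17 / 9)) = 3779571220480 / 44241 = 85431414.76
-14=-14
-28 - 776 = -804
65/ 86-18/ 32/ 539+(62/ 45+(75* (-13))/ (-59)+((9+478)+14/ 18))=498615854971/ 984558960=506.44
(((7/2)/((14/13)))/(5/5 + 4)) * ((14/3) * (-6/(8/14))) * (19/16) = -12103/320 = -37.82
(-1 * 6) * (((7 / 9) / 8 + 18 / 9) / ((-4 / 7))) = 1057 / 48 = 22.02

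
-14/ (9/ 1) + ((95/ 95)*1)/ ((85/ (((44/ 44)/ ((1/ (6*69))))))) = 2536/ 765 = 3.32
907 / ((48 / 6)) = 907 / 8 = 113.38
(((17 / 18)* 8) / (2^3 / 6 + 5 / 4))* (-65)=-190.11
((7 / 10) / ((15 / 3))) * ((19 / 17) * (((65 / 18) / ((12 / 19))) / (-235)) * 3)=-0.01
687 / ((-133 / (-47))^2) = 1517583 / 17689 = 85.79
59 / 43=1.37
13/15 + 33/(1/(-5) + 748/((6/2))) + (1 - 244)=-13565359/56055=-242.00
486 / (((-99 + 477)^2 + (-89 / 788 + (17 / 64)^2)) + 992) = 392159232 / 116095236709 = 0.00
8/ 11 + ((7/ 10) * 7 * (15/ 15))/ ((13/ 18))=5371/ 715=7.51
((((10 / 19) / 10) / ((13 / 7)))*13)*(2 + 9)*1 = 4.05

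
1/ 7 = 0.14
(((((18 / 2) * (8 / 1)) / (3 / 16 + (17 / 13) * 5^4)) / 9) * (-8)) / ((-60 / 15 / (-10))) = -33280 / 170039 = -0.20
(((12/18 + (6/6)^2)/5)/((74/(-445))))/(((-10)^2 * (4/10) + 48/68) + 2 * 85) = -7565/795204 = -0.01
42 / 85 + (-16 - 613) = -53423 / 85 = -628.51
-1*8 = -8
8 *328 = 2624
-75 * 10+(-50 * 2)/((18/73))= -10400/9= -1155.56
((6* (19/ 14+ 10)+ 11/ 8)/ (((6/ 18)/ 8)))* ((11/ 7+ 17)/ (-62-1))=-506090/ 1029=-491.83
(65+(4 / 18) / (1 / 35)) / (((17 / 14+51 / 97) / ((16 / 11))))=14231840 / 233937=60.84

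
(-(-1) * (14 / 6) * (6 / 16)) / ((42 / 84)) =7 / 4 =1.75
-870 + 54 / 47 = -40836 / 47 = -868.85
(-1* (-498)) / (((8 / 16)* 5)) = 996 / 5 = 199.20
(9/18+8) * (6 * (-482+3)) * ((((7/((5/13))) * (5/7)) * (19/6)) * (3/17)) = -354939/2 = -177469.50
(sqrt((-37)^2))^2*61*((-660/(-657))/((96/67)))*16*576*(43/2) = 846874790080/73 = 11601024521.64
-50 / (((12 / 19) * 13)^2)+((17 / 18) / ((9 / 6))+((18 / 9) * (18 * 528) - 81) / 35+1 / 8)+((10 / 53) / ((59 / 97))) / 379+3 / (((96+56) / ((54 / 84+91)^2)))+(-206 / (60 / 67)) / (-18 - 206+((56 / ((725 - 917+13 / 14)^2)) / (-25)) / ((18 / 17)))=57354436830698237330587127 / 81058291210098314219835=707.57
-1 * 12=-12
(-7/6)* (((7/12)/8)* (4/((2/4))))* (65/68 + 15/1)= -53165/4896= -10.86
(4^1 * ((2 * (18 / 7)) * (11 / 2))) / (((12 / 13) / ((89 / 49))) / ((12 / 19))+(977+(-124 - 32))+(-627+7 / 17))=649077 / 1119916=0.58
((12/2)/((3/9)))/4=4.50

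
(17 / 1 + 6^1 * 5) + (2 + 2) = 51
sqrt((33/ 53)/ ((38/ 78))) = 3 *sqrt(144001)/ 1007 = 1.13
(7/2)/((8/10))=35/8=4.38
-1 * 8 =-8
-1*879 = -879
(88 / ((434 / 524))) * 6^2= 830016 / 217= 3824.96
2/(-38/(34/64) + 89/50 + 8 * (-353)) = -1700/2459687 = -0.00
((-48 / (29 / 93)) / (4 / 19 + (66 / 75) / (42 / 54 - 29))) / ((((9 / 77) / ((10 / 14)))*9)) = -53086000 / 91089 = -582.79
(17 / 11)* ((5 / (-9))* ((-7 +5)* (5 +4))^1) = 170 / 11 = 15.45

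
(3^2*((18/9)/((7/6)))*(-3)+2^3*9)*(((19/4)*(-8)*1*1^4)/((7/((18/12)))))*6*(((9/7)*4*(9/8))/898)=-1246590/154007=-8.09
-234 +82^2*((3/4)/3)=1447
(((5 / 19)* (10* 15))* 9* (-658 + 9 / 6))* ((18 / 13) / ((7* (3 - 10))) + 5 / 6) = -349624125 / 1862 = -187768.06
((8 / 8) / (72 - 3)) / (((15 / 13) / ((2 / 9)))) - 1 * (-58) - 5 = 493721 / 9315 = 53.00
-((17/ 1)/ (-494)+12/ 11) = -5741/ 5434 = -1.06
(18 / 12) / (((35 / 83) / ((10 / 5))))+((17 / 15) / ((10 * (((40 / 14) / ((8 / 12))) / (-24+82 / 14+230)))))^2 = 5457611647 / 141750000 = 38.50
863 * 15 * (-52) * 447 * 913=-274715838540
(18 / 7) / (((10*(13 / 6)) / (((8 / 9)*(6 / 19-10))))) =-1.02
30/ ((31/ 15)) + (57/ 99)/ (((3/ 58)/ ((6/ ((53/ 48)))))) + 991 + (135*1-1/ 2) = 43393391/ 36146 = 1200.50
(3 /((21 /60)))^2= 3600 /49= 73.47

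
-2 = -2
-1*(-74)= 74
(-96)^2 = 9216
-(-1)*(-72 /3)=-24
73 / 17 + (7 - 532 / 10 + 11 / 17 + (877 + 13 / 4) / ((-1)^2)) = 838.99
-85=-85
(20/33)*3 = 20/11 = 1.82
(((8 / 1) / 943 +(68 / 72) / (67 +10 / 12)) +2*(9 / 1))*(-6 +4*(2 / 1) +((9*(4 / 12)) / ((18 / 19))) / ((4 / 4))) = 643282643 / 6908418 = 93.12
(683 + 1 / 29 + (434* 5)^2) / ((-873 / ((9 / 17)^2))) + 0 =-1229201172 / 812957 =-1512.01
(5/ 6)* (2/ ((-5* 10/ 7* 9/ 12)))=-14/ 45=-0.31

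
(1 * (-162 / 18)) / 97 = -9 / 97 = -0.09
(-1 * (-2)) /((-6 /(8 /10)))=-4 /15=-0.27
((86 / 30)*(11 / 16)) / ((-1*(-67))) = 473 / 16080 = 0.03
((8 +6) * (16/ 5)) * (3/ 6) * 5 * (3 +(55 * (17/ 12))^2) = 6122599/ 9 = 680288.78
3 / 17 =0.18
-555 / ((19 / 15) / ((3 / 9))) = -2775 / 19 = -146.05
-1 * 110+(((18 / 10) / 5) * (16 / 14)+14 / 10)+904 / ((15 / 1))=-25159 / 525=-47.92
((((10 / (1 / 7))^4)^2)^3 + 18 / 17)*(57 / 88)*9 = 835389959434959849995560500000000000000000004617 / 748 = 1116831496570801938496739000000000000000000000.00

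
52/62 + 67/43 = 2.40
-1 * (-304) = 304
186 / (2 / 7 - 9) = -21.34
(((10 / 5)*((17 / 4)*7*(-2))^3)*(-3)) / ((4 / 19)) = 96054063 / 16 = 6003378.94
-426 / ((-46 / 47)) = 10011 / 23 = 435.26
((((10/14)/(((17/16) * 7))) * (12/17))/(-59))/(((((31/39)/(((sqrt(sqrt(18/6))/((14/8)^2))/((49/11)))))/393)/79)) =-4.33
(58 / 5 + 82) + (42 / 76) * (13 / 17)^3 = 87603477 / 933470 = 93.85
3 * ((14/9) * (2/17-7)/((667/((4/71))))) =-2184/805069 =-0.00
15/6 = 5/2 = 2.50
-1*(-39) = 39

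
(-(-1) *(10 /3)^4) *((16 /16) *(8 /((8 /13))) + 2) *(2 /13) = 100000 /351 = 284.90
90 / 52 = 45 / 26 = 1.73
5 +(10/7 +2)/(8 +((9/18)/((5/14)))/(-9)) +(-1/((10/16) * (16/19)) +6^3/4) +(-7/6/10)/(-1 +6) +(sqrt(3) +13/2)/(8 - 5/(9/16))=148856707/2965200 - 9 * sqrt(3)/8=48.25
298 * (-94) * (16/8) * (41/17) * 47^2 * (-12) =60888451872/17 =3581673639.53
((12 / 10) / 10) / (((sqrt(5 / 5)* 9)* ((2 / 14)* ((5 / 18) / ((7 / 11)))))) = 294 / 1375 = 0.21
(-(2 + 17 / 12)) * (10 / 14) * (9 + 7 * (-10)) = 12505 / 84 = 148.87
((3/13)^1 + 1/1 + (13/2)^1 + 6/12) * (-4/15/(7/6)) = -856/455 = -1.88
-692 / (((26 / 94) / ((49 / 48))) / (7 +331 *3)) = -99604750 / 39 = -2553967.95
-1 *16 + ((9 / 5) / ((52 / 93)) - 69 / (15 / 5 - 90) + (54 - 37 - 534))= -3988567 / 7540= -528.99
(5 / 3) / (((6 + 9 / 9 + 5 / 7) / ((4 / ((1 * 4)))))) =35 / 162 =0.22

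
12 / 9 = 4 / 3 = 1.33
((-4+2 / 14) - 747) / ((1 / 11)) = -57816 / 7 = -8259.43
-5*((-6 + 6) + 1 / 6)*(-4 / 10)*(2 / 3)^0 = 1 / 3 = 0.33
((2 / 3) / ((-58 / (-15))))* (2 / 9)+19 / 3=1663 / 261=6.37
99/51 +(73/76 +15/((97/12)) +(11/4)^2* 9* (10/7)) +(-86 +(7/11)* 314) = 4165066119/19299896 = 215.81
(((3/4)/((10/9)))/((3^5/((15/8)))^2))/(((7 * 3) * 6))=5/15676416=0.00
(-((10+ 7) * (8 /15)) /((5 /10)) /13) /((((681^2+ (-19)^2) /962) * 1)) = -10064 /3480915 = -0.00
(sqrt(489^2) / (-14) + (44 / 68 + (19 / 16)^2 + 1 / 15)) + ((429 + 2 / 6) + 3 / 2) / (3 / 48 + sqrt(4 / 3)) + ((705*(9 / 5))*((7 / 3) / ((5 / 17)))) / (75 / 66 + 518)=-141366863867 / 4199005440 + 661760*sqrt(3) / 3063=340.54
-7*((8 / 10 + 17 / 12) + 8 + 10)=-141.52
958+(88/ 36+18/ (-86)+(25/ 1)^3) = 6418486/ 387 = 16585.24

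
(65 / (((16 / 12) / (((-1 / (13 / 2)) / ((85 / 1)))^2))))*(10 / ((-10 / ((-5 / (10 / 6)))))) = 9 / 18785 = 0.00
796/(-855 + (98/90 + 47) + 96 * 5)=-35820/14711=-2.43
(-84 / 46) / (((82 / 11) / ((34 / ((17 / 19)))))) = -8778 / 943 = -9.31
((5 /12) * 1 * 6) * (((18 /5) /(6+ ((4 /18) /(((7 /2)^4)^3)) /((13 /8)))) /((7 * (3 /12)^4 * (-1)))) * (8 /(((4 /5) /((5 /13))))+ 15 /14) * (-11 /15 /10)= 480551413202784 /24291459201595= 19.78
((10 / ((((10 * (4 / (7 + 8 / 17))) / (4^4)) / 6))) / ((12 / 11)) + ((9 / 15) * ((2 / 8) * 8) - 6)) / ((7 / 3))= 669336 / 595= 1124.93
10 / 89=0.11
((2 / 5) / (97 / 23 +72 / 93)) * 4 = 5704 / 17795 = 0.32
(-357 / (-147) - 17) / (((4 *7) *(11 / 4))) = -102 / 539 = -0.19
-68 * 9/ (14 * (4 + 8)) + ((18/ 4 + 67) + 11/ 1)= 552/ 7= 78.86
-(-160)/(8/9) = 180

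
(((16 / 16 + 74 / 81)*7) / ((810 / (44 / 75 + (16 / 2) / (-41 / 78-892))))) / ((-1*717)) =-327273758 / 24562115042175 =-0.00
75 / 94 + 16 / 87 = 8029 / 8178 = 0.98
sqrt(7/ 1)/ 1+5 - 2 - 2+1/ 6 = 7/ 6+sqrt(7) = 3.81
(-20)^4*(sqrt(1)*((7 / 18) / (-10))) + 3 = -55973 / 9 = -6219.22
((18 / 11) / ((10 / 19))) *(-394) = -1224.98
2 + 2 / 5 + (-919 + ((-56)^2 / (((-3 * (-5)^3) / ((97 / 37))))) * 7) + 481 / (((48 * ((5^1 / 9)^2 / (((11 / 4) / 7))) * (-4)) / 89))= -26030979467 / 24864000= -1046.93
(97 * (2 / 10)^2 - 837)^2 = 433805584 / 625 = 694088.93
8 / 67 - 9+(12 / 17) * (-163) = -141167 / 1139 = -123.94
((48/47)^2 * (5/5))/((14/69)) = 79488/15463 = 5.14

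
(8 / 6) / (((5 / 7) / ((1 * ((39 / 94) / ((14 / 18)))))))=234 / 235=1.00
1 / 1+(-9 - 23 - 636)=-667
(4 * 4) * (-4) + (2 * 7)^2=132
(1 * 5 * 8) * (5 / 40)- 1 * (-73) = 78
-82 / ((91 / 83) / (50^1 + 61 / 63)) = -1681082 / 441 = -3811.98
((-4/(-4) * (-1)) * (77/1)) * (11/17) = -49.82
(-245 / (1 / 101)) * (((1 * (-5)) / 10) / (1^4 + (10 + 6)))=24745 / 34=727.79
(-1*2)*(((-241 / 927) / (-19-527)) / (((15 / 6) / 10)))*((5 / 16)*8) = -2410 / 253071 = -0.01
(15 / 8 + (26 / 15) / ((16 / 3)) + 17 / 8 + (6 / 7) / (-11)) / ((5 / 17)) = 14.44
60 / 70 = 6 / 7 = 0.86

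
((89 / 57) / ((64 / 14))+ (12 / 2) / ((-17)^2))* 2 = 190991 / 263568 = 0.72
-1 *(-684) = 684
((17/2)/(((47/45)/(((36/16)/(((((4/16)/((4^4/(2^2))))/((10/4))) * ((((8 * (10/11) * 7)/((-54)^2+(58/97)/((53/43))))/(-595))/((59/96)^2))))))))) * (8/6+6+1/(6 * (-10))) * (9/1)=-4916660411528278875/494852096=-9935616017.94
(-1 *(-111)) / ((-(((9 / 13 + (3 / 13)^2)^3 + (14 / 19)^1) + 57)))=-1.91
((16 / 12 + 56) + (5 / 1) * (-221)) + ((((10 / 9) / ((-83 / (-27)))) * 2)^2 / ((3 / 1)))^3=-1027568409498767 / 980821120107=-1047.66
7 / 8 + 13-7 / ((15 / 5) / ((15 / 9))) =719 / 72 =9.99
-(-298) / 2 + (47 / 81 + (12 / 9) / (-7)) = 84704 / 567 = 149.39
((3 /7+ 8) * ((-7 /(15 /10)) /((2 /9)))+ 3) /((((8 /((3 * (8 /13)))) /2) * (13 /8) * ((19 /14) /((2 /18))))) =-12992 /3211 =-4.05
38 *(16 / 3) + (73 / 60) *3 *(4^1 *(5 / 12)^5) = 50475577 / 248832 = 202.85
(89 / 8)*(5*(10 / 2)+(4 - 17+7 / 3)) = 3827 / 24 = 159.46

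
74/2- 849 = -812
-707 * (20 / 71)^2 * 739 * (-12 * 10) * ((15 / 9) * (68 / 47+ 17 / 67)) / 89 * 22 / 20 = 246210176520000 / 1412795701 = 174271.61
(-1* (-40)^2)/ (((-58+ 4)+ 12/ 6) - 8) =80/ 3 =26.67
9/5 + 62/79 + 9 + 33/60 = 19173/1580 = 12.13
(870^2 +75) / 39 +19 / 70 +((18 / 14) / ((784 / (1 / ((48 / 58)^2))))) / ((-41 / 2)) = 9084149954423 / 468016640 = 19409.89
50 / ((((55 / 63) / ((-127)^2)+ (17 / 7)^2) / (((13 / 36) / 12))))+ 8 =8311621813 / 1006845936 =8.26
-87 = -87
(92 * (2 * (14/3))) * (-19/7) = -6992/3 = -2330.67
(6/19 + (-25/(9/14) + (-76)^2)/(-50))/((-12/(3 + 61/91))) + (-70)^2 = 11519026891/2334150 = 4935.00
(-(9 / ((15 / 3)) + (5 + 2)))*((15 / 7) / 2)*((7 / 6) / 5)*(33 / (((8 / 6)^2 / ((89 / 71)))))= -290763 / 5680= -51.19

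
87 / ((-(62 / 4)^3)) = -0.02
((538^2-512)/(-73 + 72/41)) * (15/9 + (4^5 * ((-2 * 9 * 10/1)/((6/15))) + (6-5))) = 712004726048/381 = 1868778808.52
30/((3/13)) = 130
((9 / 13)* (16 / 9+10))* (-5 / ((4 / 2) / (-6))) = 1590 / 13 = 122.31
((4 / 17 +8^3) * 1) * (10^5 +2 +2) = 870834832 / 17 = 51225578.35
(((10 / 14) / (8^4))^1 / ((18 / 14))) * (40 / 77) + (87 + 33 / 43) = 1339076659 / 15257088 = 87.77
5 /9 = 0.56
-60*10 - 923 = -1523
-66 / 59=-1.12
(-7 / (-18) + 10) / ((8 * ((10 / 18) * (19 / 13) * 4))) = 0.40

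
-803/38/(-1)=803/38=21.13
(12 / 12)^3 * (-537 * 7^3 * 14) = -2578674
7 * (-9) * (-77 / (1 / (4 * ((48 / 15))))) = 310464 / 5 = 62092.80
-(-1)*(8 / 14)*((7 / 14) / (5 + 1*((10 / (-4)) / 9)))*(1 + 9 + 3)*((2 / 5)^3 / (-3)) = -1248 / 74375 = -0.02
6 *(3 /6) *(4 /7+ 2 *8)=348 /7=49.71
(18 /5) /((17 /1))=18 /85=0.21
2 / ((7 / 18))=36 / 7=5.14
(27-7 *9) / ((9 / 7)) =-28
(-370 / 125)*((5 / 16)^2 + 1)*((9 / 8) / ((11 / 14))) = -655011 / 140800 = -4.65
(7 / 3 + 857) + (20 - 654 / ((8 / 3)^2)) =75587 / 96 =787.36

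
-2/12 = -1/6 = -0.17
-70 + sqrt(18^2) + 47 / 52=-2657 / 52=-51.10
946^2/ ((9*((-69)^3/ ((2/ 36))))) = -0.02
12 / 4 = 3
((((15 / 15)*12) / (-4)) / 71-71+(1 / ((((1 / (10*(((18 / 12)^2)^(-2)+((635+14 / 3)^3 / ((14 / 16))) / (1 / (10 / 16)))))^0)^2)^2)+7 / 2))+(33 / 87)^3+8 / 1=-202556755 / 3463238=-58.49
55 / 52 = 1.06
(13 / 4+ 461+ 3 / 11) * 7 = 143073 / 44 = 3251.66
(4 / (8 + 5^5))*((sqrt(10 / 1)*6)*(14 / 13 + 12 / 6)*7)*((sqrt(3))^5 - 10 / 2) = 5.52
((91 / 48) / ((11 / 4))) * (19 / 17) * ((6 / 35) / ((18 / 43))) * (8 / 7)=21242 / 58905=0.36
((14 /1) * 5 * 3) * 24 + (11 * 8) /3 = 15208 /3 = 5069.33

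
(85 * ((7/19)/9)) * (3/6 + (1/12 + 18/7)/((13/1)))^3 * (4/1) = 38654311765/7952542416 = 4.86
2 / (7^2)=2 / 49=0.04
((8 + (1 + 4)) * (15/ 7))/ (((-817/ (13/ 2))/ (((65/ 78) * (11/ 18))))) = -46475/ 411768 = -0.11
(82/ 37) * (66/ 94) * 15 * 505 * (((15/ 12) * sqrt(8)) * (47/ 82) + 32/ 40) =16398360/ 1739 + 1249875 * sqrt(2)/ 74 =33316.12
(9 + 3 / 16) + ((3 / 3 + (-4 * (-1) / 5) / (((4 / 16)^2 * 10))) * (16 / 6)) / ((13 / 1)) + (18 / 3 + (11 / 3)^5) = 857247101 / 1263600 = 678.42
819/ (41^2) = 819/ 1681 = 0.49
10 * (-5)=-50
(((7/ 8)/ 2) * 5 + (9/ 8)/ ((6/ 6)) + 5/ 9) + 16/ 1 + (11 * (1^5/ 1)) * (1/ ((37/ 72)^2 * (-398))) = 775319363/ 39230064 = 19.76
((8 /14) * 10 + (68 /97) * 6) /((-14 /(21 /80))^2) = 0.00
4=4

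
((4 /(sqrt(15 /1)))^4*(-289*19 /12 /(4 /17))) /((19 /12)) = -314432 /225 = -1397.48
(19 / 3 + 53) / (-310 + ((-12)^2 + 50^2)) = 89 / 3501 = 0.03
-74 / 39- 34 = -1400 / 39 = -35.90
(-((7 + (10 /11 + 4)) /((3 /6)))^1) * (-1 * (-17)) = -4454 /11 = -404.91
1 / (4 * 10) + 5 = 201 / 40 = 5.02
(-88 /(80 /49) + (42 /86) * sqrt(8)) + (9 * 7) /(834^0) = 42 * sqrt(2) /43 + 91 /10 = 10.48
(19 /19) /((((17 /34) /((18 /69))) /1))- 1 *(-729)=16779 /23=729.52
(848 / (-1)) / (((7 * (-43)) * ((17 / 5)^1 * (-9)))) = -4240 / 46053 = -0.09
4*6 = 24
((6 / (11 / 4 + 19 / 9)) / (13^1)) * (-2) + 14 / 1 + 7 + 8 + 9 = 86018 / 2275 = 37.81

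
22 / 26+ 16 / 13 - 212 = -2729 / 13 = -209.92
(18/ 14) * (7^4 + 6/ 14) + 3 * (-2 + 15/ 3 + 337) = 201270/ 49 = 4107.55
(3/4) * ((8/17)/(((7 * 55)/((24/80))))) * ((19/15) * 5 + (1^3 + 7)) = 129/32725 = 0.00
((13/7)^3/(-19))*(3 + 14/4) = -28561/13034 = -2.19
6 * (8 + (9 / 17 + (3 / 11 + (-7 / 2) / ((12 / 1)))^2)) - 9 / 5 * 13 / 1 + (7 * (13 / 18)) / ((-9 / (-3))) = 261822469 / 8886240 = 29.46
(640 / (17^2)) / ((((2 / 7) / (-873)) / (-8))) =15644160 / 289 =54132.04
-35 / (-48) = 35 / 48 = 0.73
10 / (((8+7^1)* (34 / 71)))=71 / 51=1.39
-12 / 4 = -3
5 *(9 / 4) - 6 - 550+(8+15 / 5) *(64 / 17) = -34227 / 68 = -503.34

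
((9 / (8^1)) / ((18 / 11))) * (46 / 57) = 253 / 456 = 0.55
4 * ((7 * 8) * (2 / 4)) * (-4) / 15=-448 / 15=-29.87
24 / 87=8 / 29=0.28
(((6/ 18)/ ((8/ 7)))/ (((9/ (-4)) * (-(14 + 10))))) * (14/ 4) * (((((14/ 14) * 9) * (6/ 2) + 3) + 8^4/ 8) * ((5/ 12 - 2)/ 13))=-252301/ 202176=-1.25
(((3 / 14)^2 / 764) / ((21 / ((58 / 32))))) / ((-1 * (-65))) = 87 / 1090136320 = 0.00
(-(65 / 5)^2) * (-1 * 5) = 845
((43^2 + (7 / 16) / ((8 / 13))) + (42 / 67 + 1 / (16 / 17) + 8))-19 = 15783273 / 8576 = 1840.40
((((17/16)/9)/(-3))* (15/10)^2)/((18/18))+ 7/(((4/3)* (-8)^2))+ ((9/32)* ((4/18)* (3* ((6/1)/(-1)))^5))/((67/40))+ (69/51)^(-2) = -1919181732671/27220224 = -70505.73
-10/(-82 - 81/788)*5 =0.61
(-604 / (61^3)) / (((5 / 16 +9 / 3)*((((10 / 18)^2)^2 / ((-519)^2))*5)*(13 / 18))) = -307421459332992 / 488718465625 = -629.04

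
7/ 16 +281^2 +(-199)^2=1896999/ 16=118562.44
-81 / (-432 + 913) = -81 / 481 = -0.17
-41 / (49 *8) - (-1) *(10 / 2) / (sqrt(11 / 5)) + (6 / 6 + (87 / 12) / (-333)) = 4.24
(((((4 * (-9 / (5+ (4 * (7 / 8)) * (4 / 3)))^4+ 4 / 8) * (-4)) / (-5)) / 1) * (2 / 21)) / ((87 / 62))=1229784632 / 6461011935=0.19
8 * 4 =32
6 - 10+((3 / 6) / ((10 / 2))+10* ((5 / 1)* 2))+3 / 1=991 / 10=99.10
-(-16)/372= 4/93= 0.04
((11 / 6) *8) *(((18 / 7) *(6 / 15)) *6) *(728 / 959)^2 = 34265088 / 656915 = 52.16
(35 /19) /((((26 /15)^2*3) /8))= 5250 /3211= 1.64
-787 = -787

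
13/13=1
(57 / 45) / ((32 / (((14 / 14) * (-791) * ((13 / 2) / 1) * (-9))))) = 586131 / 320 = 1831.66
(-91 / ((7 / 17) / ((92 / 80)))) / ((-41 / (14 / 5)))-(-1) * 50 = 67.36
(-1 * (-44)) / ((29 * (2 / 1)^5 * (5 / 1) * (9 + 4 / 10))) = 11 / 10904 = 0.00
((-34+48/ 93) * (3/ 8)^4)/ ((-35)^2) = -42039/ 77772800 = -0.00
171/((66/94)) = 243.55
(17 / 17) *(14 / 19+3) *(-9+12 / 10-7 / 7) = -3124 / 95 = -32.88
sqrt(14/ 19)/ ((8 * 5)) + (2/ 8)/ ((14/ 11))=sqrt(266)/ 760 + 11/ 56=0.22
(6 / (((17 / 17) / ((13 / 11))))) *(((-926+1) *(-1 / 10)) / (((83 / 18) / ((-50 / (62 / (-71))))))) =230519250 / 28303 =8144.69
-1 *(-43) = 43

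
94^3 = 830584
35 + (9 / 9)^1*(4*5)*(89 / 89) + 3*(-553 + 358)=-530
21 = 21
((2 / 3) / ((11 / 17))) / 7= 0.15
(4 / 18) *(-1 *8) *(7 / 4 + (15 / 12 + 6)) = -16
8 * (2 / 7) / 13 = 16 / 91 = 0.18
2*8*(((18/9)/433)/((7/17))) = 544/3031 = 0.18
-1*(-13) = 13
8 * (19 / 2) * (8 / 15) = 608 / 15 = 40.53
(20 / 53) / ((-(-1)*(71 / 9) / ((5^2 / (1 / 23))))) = 103500 / 3763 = 27.50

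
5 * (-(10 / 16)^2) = -125 / 64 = -1.95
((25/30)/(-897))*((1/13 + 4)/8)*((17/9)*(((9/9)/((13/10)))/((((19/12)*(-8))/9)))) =22525/46084272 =0.00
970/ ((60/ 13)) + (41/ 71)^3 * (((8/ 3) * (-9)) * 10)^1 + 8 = 369259259/ 2147466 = 171.95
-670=-670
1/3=0.33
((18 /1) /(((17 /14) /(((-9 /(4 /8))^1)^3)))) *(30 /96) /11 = -459270 /187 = -2455.99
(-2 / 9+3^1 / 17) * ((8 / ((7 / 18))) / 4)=-4 / 17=-0.24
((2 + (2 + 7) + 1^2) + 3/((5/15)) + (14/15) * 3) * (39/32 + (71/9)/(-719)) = 29761543/1035360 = 28.75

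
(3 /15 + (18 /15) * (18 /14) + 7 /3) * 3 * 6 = 2568 /35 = 73.37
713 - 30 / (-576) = 68453 / 96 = 713.05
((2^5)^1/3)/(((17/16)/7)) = 3584/51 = 70.27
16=16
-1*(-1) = 1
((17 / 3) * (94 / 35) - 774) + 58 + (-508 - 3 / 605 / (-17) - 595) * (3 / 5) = -1471485046 / 1079925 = -1362.58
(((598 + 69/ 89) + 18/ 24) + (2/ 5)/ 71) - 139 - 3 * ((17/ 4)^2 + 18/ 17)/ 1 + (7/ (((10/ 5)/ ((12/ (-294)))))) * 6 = 24201702437/ 60156880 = 402.31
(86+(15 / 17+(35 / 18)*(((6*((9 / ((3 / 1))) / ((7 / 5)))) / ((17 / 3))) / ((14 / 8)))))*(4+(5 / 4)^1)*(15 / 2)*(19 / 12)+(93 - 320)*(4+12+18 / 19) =17847049 / 10336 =1726.69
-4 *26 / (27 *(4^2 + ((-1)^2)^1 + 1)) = -52 / 243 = -0.21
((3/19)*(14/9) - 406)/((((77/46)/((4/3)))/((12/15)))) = -2431744/9405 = -258.56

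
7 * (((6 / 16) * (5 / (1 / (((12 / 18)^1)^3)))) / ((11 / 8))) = 2.83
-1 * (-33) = 33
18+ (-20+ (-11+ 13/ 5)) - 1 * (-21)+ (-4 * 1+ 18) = 123/ 5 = 24.60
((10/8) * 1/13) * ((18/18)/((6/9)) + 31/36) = 425/1872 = 0.23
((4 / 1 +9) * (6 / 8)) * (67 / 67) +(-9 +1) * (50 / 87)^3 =21681617 / 2634012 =8.23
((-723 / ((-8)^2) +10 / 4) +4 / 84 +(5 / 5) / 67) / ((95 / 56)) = -786509 / 152760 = -5.15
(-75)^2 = 5625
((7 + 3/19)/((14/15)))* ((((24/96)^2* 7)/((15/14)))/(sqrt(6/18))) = 119* sqrt(3)/38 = 5.42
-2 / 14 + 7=48 / 7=6.86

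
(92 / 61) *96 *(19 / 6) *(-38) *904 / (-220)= 240189184 / 3355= 71591.41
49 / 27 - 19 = -464 / 27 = -17.19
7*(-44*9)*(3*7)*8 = -465696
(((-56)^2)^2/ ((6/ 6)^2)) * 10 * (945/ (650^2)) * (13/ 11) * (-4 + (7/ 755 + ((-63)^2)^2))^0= 929359872/ 3575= 259960.80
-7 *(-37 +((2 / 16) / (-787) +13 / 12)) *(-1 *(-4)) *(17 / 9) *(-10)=-403646215 / 21249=-18996.01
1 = 1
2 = 2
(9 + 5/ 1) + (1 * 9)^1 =23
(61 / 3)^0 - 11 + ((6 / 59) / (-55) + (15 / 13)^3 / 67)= -4766538869 / 477660755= -9.98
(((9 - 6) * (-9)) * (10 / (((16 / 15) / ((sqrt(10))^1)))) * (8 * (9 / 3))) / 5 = -1215 * sqrt(10) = -3842.17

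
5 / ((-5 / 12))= -12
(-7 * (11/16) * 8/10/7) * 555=-1221/4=-305.25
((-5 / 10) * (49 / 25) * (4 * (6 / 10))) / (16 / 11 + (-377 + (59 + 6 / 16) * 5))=3696 / 123625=0.03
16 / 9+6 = 70 / 9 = 7.78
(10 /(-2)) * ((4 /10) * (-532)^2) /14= -40432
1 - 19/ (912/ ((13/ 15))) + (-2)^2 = 3587/ 720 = 4.98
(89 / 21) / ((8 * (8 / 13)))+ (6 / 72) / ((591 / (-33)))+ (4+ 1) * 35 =46561097 / 264768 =175.86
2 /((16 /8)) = 1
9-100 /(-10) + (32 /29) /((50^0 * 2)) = 567 /29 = 19.55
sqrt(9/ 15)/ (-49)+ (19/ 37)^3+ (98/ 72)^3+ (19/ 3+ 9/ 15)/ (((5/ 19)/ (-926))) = -1441259045050331/ 59081659200 -sqrt(15)/ 245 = -24394.37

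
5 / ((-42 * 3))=-5 / 126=-0.04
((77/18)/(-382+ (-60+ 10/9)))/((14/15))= -165/15872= -0.01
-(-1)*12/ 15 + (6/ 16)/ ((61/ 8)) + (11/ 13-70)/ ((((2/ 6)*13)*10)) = -15395/ 20618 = -0.75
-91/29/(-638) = 91/18502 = 0.00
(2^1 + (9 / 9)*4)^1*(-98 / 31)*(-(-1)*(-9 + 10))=-588 / 31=-18.97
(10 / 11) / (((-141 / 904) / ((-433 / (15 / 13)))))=10177232 / 4653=2187.24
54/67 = 0.81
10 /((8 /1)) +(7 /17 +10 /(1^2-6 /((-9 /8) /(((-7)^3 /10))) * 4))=1228393 /745348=1.65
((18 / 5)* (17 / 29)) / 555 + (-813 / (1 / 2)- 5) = -43751473 / 26825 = -1631.00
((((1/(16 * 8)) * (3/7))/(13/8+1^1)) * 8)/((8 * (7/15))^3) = 3375/17210368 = 0.00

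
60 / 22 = 30 / 11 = 2.73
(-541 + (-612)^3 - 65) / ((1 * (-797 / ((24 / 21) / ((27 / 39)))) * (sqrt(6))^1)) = 3973173256 * sqrt(6) / 50211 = 193826.99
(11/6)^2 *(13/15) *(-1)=-1573/540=-2.91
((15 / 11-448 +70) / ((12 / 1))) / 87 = -1381 / 3828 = -0.36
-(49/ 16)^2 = -2401/ 256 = -9.38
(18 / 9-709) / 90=-707 / 90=-7.86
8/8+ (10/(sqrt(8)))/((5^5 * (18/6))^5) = sqrt(2)/28967857360839843750+ 1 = 1.00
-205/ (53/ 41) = -8405/ 53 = -158.58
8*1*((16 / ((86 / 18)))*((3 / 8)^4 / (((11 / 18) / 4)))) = 6561 / 1892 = 3.47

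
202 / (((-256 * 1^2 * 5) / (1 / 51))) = -0.00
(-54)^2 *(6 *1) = 17496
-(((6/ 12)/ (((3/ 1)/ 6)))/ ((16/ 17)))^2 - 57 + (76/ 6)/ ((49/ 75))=-485969/ 12544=-38.74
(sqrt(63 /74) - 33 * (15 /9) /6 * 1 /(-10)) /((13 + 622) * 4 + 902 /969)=3553 /9848648 + 2907 * sqrt(518) /182199988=0.00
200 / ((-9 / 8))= -1600 / 9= -177.78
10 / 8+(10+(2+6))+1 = 20.25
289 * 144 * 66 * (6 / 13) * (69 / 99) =11486016 / 13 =883539.69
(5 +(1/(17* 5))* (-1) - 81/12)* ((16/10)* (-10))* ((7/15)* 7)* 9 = 352212/425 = 828.73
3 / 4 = 0.75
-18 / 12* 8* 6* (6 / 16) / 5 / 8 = -27 / 40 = -0.68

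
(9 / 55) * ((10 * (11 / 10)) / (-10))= -9 / 50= -0.18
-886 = -886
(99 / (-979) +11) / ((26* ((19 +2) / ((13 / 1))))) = 485 / 1869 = 0.26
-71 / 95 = -0.75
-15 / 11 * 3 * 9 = -405 / 11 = -36.82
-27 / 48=-9 / 16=-0.56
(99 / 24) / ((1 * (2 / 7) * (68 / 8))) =231 / 136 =1.70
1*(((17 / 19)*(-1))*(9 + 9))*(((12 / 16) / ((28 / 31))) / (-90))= 1581 / 10640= 0.15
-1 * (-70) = 70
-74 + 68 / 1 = -6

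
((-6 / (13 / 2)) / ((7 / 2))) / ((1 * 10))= -12 / 455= -0.03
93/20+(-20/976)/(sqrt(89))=93/20 - 5 * sqrt(89)/21716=4.65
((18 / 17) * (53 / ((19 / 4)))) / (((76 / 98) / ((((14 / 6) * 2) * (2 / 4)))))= 35.55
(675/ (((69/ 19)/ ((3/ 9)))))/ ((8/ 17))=24225/ 184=131.66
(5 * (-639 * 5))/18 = -1775/2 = -887.50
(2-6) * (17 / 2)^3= -4913 / 2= -2456.50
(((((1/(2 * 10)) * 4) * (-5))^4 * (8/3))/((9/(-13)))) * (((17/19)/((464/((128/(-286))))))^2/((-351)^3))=36992/557592641629430121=0.00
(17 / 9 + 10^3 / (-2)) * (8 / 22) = -181.13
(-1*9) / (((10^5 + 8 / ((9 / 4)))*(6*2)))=-27 / 3600128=-0.00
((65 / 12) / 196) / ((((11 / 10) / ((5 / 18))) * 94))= 1625 / 21887712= 0.00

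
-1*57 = -57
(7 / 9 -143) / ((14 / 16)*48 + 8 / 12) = -3.33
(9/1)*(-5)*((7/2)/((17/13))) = -4095/34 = -120.44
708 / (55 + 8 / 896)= 79296 / 6161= 12.87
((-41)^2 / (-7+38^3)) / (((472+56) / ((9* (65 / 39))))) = 1681 / 1931248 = 0.00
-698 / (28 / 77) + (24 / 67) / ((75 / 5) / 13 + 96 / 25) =-139147033 / 72494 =-1919.43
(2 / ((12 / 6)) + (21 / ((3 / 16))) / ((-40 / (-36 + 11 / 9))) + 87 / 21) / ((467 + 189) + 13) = 0.15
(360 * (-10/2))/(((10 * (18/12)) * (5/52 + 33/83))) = -517920/2131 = -243.04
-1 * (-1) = 1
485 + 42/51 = 485.82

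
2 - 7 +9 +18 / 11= 62 / 11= 5.64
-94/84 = -1.12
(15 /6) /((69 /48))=40 /23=1.74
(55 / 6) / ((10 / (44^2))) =5324 / 3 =1774.67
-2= -2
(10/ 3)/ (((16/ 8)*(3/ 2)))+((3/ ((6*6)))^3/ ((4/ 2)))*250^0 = 3841/ 3456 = 1.11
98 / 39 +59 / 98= 11905 / 3822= 3.11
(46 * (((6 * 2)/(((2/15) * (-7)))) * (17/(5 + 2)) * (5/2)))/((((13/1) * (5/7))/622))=-21888180/91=-240529.45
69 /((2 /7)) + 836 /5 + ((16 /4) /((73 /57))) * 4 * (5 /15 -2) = 283151 /730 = 387.88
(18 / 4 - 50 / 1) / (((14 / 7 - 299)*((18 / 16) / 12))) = 1456 / 891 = 1.63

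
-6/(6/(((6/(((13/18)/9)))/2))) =-486/13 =-37.38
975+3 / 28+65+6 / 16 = 58267 / 56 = 1040.48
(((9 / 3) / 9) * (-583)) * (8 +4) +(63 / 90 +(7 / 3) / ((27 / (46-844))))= -648071 / 270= -2400.26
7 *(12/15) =28/5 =5.60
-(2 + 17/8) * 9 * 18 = -2673/4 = -668.25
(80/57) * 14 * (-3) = -1120/19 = -58.95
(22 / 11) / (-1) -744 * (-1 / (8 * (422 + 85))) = -307 / 169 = -1.82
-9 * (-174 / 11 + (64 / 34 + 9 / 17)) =22563 / 187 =120.66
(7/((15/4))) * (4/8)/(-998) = -7/7485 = -0.00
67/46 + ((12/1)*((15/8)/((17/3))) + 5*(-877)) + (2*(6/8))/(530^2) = -962033622227/219663800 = -4379.57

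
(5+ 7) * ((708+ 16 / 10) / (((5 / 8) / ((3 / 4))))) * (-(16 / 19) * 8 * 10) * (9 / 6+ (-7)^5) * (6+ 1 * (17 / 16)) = 81703820851.20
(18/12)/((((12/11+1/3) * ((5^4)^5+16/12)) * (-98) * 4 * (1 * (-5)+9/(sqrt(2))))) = -2673 * sqrt(2)/326811218261723319152- 1485/163405609130861659576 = -0.00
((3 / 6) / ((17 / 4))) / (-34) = -1 / 289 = -0.00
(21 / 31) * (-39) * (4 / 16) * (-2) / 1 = 819 / 62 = 13.21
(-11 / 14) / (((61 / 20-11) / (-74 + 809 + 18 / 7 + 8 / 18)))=5114450 / 70119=72.94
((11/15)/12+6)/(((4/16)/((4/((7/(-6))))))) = -8728/105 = -83.12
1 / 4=0.25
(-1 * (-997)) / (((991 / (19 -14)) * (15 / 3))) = 1.01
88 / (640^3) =11 / 32768000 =0.00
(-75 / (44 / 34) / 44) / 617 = -0.00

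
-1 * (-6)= 6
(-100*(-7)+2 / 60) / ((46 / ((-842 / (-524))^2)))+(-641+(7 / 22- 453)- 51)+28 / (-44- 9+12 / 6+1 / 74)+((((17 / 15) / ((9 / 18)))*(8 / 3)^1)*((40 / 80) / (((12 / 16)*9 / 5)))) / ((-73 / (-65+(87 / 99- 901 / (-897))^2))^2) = -11257532442133880522894437464193 / 10193800880741304427272912240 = -1104.35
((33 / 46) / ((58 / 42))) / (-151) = -693 / 201434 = -0.00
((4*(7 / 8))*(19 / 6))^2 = 122.84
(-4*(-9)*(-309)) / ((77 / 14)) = -2022.55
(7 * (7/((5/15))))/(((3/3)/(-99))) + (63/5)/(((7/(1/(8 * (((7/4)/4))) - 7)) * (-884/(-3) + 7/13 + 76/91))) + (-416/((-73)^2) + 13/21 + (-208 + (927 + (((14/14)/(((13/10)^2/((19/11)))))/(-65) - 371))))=-15523786486586667451/1092876868368285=-14204.52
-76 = -76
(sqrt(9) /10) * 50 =15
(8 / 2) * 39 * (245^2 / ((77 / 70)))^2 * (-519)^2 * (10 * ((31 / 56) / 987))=3990965960145937500 / 5687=701769994750472.57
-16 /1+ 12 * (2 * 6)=128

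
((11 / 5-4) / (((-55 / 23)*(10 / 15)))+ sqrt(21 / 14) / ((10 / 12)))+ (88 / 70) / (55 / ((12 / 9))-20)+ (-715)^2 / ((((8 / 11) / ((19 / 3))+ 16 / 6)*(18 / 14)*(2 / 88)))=3*sqrt(6) / 5+ 269233335807859 / 42804300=6289868.04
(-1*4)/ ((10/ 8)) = -16/ 5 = -3.20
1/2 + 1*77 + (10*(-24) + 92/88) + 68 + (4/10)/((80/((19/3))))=-616591/6600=-93.42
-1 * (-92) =92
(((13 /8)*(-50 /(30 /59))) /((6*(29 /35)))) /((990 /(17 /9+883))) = -28.73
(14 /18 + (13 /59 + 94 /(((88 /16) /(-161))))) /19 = -16066478 /110979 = -144.77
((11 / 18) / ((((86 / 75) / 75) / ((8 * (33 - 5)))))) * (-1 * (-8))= 3080000 / 43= 71627.91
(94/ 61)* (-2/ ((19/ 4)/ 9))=-6768/ 1159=-5.84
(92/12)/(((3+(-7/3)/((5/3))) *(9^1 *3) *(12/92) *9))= 0.15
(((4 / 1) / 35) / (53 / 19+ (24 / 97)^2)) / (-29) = -0.00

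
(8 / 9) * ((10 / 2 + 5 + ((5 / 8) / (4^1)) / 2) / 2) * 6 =215 / 8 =26.88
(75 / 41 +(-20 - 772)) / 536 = -32397 / 21976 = -1.47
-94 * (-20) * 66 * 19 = 2357520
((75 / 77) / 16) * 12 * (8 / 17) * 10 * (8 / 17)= 36000 / 22253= 1.62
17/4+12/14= 143/28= 5.11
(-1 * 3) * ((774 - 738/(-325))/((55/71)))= -53737344/17875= -3006.28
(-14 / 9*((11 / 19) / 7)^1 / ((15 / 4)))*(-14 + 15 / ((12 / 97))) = -3146 / 855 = -3.68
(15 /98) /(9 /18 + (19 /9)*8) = 135 /15337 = 0.01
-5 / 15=-1 / 3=-0.33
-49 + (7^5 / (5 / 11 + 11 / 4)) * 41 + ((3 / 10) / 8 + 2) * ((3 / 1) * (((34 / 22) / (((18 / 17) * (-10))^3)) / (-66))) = 1140852170056814381 / 5306653440000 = 214985.24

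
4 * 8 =32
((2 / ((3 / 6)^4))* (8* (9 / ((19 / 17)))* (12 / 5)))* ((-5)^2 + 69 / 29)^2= 296315006976 / 79895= 3708805.39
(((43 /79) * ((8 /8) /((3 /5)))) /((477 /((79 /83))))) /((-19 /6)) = -430 /752229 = -0.00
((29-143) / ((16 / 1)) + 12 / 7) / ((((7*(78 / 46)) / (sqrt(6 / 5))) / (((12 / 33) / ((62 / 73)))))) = -169579*sqrt(30) / 4344340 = -0.21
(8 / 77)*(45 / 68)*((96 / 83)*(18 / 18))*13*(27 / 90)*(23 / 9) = 0.79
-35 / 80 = -7 / 16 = -0.44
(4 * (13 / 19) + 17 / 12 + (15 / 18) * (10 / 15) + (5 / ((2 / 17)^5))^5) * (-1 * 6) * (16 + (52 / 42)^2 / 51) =-277941241422752976022450642443722942038819 / 5377043202048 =-51690349320029852208557580000.00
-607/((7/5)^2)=-15175/49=-309.69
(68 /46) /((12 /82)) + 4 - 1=904 /69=13.10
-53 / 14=-3.79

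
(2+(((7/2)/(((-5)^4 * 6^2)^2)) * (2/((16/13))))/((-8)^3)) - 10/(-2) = 7.00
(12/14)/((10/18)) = 54/35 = 1.54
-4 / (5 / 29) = -116 / 5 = -23.20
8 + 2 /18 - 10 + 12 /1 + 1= 100 /9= 11.11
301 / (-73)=-4.12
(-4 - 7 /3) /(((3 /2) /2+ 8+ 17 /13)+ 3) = -988 /2037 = -0.49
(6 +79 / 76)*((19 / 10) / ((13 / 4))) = 107 / 26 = 4.12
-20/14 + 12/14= -4/7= -0.57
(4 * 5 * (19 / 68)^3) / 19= 1805 / 78608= 0.02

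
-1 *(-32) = 32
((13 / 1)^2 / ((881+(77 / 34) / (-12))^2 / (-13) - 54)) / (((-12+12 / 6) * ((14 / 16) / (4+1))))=1462885632 / 904850613583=0.00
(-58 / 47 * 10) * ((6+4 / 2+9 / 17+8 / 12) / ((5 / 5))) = -272020 / 2397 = -113.48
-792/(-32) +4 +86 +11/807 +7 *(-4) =280073/3228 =86.76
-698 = -698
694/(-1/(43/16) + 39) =29842/1661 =17.97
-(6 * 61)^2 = -133956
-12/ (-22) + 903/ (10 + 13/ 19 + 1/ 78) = 14815824/ 174383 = 84.96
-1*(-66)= 66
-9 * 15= -135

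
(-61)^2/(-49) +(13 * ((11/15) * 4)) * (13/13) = -27787/735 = -37.81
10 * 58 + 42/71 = 580.59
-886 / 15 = -59.07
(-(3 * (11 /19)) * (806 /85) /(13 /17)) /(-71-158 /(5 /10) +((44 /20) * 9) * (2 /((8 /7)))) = 2728 /44631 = 0.06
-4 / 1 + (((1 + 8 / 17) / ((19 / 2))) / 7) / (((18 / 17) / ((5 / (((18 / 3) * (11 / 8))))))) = -157504 / 39501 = -3.99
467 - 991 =-524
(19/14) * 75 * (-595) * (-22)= 1332375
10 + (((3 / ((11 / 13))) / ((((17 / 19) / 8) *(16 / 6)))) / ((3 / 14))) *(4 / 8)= 7057 / 187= 37.74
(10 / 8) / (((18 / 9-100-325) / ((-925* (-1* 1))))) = -4625 / 1692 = -2.73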